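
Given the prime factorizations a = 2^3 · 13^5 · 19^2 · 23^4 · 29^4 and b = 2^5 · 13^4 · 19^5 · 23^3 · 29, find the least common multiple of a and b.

max exponent per prime: 2^5 · 13^5 · 19^5 · 23^4 · 29^4 = 5822883220265652675271904

5822883220265652675271904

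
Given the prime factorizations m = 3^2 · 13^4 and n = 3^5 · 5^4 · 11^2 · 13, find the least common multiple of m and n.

max exponent per prime: 3^5 · 5^4 · 11^2 · 13^4 = 524861926875

524861926875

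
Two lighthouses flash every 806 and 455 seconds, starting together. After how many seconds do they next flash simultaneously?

28210

gcd first: 806 = 1·455 + 351; 455 = 1·351 + 104; 351 = 3·104 + 39; 104 = 2·39 + 26; 39 = 1·26 + 13; 26 = 2·13 + 0 → gcd = 13
lcm = 806·455/gcd = 366730/13 = 28210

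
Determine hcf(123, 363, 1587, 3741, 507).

3

gcd(123, 363): 363 = 2·123 + 117; 123 = 1·117 + 6; 117 = 19·6 + 3; 6 = 2·3 + 0 → 3
gcd(3, 1587): 1587 = 529·3 + 0 → 3
gcd(3, 3741): 3741 = 1247·3 + 0 → 3
gcd(3, 507): 507 = 169·3 + 0 → 3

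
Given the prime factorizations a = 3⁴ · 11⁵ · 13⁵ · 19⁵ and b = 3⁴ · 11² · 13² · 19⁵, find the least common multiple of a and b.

max exponent per prime: 3⁴ · 11⁵ · 13⁵ · 19⁵ = 11993148494188921917

11993148494188921917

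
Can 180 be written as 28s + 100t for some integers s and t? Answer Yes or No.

gcd(28, 100): 100 = 3·28 + 16; 28 = 1·16 + 12; 16 = 1·12 + 4; 12 = 3·4 + 0 → 4
4 divides 180, so a solution exists.

Yes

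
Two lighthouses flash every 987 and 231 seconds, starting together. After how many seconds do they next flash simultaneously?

987 = 3 · 7 · 47; 231 = 3 · 7 · 11
max exponents: 3 · 7 · 11 · 47 = 10857

10857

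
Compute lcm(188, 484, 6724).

38239388

lcm(188, 484) = 188·484/gcd = 90992/4 = 22748
lcm(22748, 6724) = 22748·6724/gcd = 152957552/4 = 38239388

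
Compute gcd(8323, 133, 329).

8323 = 7 · 29 · 41; 133 = 7 · 19; 329 = 7 · 47
gcd takes min exponent of each prime: 7 = 7

7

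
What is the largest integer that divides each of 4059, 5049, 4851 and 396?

99

4059 = 3² · 11 · 41; 5049 = 3³ · 11 · 17; 4851 = 3² · 7² · 11; 396 = 2² · 3² · 11
gcd takes min exponent of each prime: 3² · 11 = 99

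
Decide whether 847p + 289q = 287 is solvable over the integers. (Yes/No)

Yes

By Bézout, 847p + 289q = 287 has integer solutions iff gcd(847, 289) | 287.
Euclid: 847 = 2·289 + 269; 289 = 1·269 + 20; 269 = 13·20 + 9; 20 = 2·9 + 2; 9 = 4·2 + 1; 2 = 2·1 + 0. gcd = 1; 287 mod 1 = 0. Yes.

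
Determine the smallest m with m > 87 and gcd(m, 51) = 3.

gcd(m, 51) = 3 forces 3 | m; write m = 3s. Then gcd(3s, 3·17) = 3·gcd(s, 17), so need gcd(s, 17) = 1.
3s > 87 gives s ≥ 30. The least s ≥ 30 coprime to 17 is 30, so m = 3·30 = 90.

90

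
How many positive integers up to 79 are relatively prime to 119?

119 = 7·17. Inclusion–exclusion on these primes:
79 − ⌊79/7⌋ − ⌊79/17⌋ + ⌊79/119⌋ = 64

64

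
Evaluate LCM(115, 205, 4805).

lcm(115, 205) = 115·205/gcd = 23575/5 = 4715
lcm(4715, 4805) = 4715·4805/gcd = 22655575/5 = 4531115

4531115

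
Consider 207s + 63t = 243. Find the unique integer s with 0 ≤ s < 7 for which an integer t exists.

Reduce mod 63: 207s ≡ 243 (mod 63). With g = gcd(207, 63) = 9 dividing 243, divide through: 23s ≡ 27 (mod 7).
Since gcd(23, 7) = 1, s ≡ 27·(23)⁻¹ ≡ 3 (mod 7). Smallest non-negative: 3.

3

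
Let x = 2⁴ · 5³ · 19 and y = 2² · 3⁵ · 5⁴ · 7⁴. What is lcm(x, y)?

max exponent per prime: 2⁴ · 3⁵ · 5⁴ · 7⁴ · 19 = 110854170000

110854170000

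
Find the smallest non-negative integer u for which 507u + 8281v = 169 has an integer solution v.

33

Euclid: 8281 = 16·507 + 169; 507 = 3·169 + 0 → gcd = 169; 169 = 169·1.
Back-substitution yields 507·(-16) + 8281·(1) = 169, so one solution is u = -16·1 = -16, v = 1·1 = 1.
Solutions in u differ by 8281/169 = 49; the one in [0, 49) is -16 mod 49 = 33.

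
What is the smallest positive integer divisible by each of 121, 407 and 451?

lcm(121, 407) = 121·407/gcd = 49247/11 = 4477
lcm(4477, 451) = 4477·451/gcd = 2019127/11 = 183557

183557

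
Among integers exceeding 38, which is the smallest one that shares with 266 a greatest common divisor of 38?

Multiples of 38 above 38: 38·2, 38·3, … . Need the cofactor coprime to 266/38 = 7.
Checking s = 2, 3, … the first with gcd(s, 7) = 1 is s = 2, giving 76.

76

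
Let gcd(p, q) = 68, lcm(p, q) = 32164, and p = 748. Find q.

Using pq = gcd(p,q)·lcm(p,q) = 68·32164 = 2187152, we get q = 2187152/748 = 2924.

2924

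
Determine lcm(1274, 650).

1274 = 2 · 7² · 13; 650 = 2 · 5² · 13
max exponents: 2 · 5² · 7² · 13 = 31850

31850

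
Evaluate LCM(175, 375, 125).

2625

175 = 5² · 7; 375 = 3 · 5³; 125 = 5³
lcm takes max exponent of each prime: 3 · 5³ · 7 = 2625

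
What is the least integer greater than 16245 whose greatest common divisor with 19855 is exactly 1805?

19855 = 1805·11. Any t with gcd(t, 19855) = 1805 is a multiple of 1805, say 1805s, with s coprime to 11.
Need s > 16245/1805, so s ≥ 10. First s ≥ 10 with gcd(s, 11) = 1 is s = 10. Thus t = 1805·10 = 18050.

18050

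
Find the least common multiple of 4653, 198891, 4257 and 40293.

163597195377

lcm(4653, 198891) = 4653·198891/gcd = 925439823/99 = 9347877
lcm(9347877, 4257) = 9347877·4257/gcd = 39793912389/99 = 401958711
lcm(401958711, 40293) = 401958711·40293/gcd = 16196122342323/99 = 163597195377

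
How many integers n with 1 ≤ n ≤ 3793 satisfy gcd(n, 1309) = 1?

2783

1309 = 7·11·17. Inclusion–exclusion on these primes:
3793 − ⌊3793/7⌋ − ⌊3793/11⌋ − ⌊3793/17⌋ + ⌊3793/77⌋ + ⌊3793/119⌋ + ⌊3793/187⌋ − ⌊3793/1309⌋ = 2783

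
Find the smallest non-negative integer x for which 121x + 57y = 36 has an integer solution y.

54

gcd(121, 57) = 1 (Euclid: 121 = 2·57 + 7; 57 = 8·7 + 1; 7 = 7·1 + 0), and 1 | 36.
Extended Euclid: 121·(-8) + 57·(17) = 1. Scale by 36: x₀ = -288.
General solution x = x₀ + 57t; reducing mod 57 gives x = 54 (and y = -114).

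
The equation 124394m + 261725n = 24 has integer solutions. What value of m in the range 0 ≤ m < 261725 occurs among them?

259621

gcd(124394, 261725) = 1 (Euclid: 261725 = 2·124394 + 12937; 124394 = 9·12937 + 7961; 12937 = 1·7961 + 4976; 7961 = 1·4976 + 2985; 4976 = 1·2985 + 1991; 2985 = 1·1991 + 994; 1991 = 2·994 + 3; 994 = 331·3 + 1; 3 = 3·1 + 0), and 1 | 24.
Extended Euclid: 124394·(87154) + 261725·(-41423) = 1. Scale by 24: m₀ = 2091696.
General solution m = m₀ + 261725t; reducing mod 261725 gives m = 259621 (and n = -123394).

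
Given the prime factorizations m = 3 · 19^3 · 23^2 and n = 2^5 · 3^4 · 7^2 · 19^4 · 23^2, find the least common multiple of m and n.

max exponent per prime: 2^5 · 3^4 · 7^2 · 19^4 · 23^2 = 8755907261472

8755907261472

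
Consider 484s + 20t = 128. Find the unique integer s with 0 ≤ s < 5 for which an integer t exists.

2

gcd(484, 20) = 4 (Euclid: 484 = 24·20 + 4; 20 = 5·4 + 0), and 4 | 128.
Extended Euclid: 484·(1) + 20·(-24) = 4. Scale by 32: s₀ = 32.
General solution s = s₀ + 5k; reducing mod 5 gives s = 2 (and t = -42).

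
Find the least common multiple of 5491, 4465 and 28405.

385825115

5491 = 17² · 19; 4465 = 5 · 19 · 47; 28405 = 5 · 13 · 19 · 23
lcm takes max exponent of each prime: 5 · 13 · 17² · 19 · 23 · 47 = 385825115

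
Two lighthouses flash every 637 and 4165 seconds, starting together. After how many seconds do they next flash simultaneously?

54145

637 = 7² · 13; 4165 = 5 · 7² · 17
max exponents: 5 · 7² · 13 · 17 = 54145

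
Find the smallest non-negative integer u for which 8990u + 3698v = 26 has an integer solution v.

754

Reduce mod 3698: 8990u ≡ 26 (mod 3698). With g = gcd(8990, 3698) = 2 dividing 26, divide through: 4495u ≡ 13 (mod 1849).
Since gcd(4495, 1849) = 1, u ≡ 13·(4495)⁻¹ ≡ 754 (mod 1849). Smallest non-negative: 754.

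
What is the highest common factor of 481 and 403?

Euclid: 481 = 1·403 + 78; 403 = 5·78 + 13; 78 = 6·13 + 0. Last nonzero remainder: 13.

13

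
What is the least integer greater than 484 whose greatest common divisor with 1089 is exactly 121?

Multiples of 121 above 484: 121·5, 121·6, … . Need the cofactor coprime to 1089/121 = 9.
Checking s = 5, 6, … the first with gcd(s, 9) = 1 is s = 5, giving 605.

605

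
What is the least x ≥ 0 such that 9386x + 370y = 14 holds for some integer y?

Euclid: 9386 = 25·370 + 136; 370 = 2·136 + 98; 136 = 1·98 + 38; 98 = 2·38 + 22; 38 = 1·22 + 16; 22 = 1·16 + 6; 16 = 2·6 + 4; 6 = 1·4 + 2; 4 = 2·2 + 0 → gcd = 2; 14 = 2·7.
Back-substitution yields 9386·(-68) + 370·(1725) = 2, so one solution is x = -68·7 = -476, y = 1725·7 = 12075.
Solutions in x differ by 370/2 = 185; the one in [0, 185) is -476 mod 185 = 79.

79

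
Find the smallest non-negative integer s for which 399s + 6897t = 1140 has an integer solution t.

72

gcd(399, 6897) = 57 (Euclid: 6897 = 17·399 + 114; 399 = 3·114 + 57; 114 = 2·57 + 0), and 57 | 1140.
Extended Euclid: 399·(52) + 6897·(-3) = 57. Scale by 20: s₀ = 1040.
General solution s = s₀ + 121k; reducing mod 121 gives s = 72 (and t = -4).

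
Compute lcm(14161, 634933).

31111717

gcd first: 634933 = 44·14161 + 11849; 14161 = 1·11849 + 2312; 11849 = 5·2312 + 289; 2312 = 8·289 + 0 → gcd = 289
lcm = 14161·634933/gcd = 8991286213/289 = 31111717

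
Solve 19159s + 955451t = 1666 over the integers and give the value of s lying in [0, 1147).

Reduce mod 955451: 19159s ≡ 1666 (mod 955451). With g = gcd(19159, 955451) = 833 dividing 1666, divide through: 23s ≡ 2 (mod 1147).
Since gcd(23, 1147) = 1, s ≡ 2·(23)⁻¹ ≡ 798 (mod 1147). Smallest non-negative: 798.

798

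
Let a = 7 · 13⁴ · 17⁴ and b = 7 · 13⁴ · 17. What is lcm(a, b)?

max exponent per prime: 7 · 13⁴ · 17⁴ = 16698102967

16698102967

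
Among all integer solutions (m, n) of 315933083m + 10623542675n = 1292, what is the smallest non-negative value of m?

18597424

gcd(315933083, 10623542675) = 323 (Euclid: 10623542675 = 33·315933083 + 197750936; 315933083 = 1·197750936 + 118182147; 197750936 = 1·118182147 + 79568789; 118182147 = 1·79568789 + 38613358; 79568789 = 2·38613358 + 2342073; 38613358 = 16·2342073 + 1140190; 2342073 = 2·1140190 + 61693; 1140190 = 18·61693 + 29716; 61693 = 2·29716 + 2261; 29716 = 13·2261 + 323; 2261 = 7·323 + 0), and 323 | 1292.
Extended Euclid: 315933083·(4649356) + 10623542675·(-138267) = 323. Scale by 4: m₀ = 18597424.
General solution m = m₀ + 32890225t; reducing mod 32890225 gives m = 18597424 (and n = -553068).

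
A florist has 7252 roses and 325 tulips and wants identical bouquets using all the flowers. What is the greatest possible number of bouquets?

1

7252 = 2² · 7² · 37
325 = 5² · 13
Common: 1 = 1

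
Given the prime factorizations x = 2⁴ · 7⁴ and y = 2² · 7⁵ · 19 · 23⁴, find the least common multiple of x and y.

1429799456848

max exponent per prime: 2⁴ · 7⁵ · 19 · 23⁴ = 1429799456848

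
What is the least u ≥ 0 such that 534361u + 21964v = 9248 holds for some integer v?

Euclid: 534361 = 24·21964 + 7225; 21964 = 3·7225 + 289; 7225 = 25·289 + 0 → gcd = 289; 9248 = 289·32.
Back-substitution yields 534361·(-3) + 21964·(73) = 289, so one solution is u = -3·32 = -96, v = 73·32 = 2336.
Solutions in u differ by 21964/289 = 76; the one in [0, 76) is -96 mod 76 = 56.

56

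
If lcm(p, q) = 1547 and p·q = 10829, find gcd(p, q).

7

gcd·lcm = product, so gcd = 10829/1547 = 7.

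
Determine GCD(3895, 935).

3895 = 5 · 19 · 41
935 = 5 · 11 · 17
Common: 5 = 5

5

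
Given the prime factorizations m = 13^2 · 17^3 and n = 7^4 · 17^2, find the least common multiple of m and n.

max exponent per prime: 7^4 · 13^2 · 17^3 = 1993543097

1993543097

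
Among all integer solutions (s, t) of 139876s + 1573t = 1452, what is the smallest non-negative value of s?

1

gcd(139876, 1573) = 121 (Euclid: 139876 = 88·1573 + 1452; 1573 = 1·1452 + 121; 1452 = 12·121 + 0), and 121 | 1452.
Extended Euclid: 139876·(-1) + 1573·(89) = 121. Scale by 12: s₀ = -12.
General solution s = s₀ + 13k; reducing mod 13 gives s = 1 (and t = -88).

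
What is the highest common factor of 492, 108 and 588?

12

gcd(492, 108): 492 = 4·108 + 60; 108 = 1·60 + 48; 60 = 1·48 + 12; 48 = 4·12 + 0 → 12
gcd(12, 588): 588 = 49·12 + 0 → 12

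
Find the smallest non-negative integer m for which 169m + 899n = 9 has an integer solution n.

149

Euclid: 899 = 5·169 + 54; 169 = 3·54 + 7; 54 = 7·7 + 5; 7 = 1·5 + 2; 5 = 2·2 + 1; 2 = 2·1 + 0 → gcd = 1; 9 = 1·9.
Back-substitution yields 169·(-383) + 899·(72) = 1, so one solution is m = -383·9 = -3447, n = 72·9 = 648.
Solutions in m differ by 899/1 = 899; the one in [0, 899) is -3447 mod 899 = 149.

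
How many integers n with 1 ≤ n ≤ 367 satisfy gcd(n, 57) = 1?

57 = 3·19. Inclusion–exclusion on these primes:
367 − ⌊367/3⌋ − ⌊367/19⌋ + ⌊367/57⌋ = 232

232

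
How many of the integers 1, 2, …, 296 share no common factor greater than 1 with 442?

129

442 = 2·13·17. Inclusion–exclusion on these primes:
296 − ⌊296/2⌋ − ⌊296/13⌋ − ⌊296/17⌋ + ⌊296/26⌋ + ⌊296/34⌋ + ⌊296/221⌋ − ⌊296/442⌋ = 129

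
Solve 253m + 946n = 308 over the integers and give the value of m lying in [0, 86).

76

Reduce mod 946: 253m ≡ 308 (mod 946). With g = gcd(253, 946) = 11 dividing 308, divide through: 23m ≡ 28 (mod 86).
Since gcd(23, 86) = 1, m ≡ 28·(23)⁻¹ ≡ 76 (mod 86). Smallest non-negative: 76.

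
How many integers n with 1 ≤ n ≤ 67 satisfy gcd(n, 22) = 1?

31

22 = 2·11. Inclusion–exclusion on these primes:
67 − ⌊67/2⌋ − ⌊67/11⌋ + ⌊67/22⌋ = 31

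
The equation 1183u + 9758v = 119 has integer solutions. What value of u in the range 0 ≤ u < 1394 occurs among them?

Reduce mod 9758: 1183u ≡ 119 (mod 9758). With g = gcd(1183, 9758) = 7 dividing 119, divide through: 169u ≡ 17 (mod 1394).
Since gcd(169, 1394) = 1, u ≡ 17·(169)⁻¹ ≡ 561 (mod 1394). Smallest non-negative: 561.

561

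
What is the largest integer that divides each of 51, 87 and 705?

3

51 = 3 · 17; 87 = 3 · 29; 705 = 3 · 5 · 47
gcd takes min exponent of each prime: 3 = 3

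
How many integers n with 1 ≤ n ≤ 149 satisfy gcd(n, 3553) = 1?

121

Prime factors of 3553: 11, 17, 19. Count integers ≤ 149 divisible by none of them.
By inclusion–exclusion: 149 − ⌊149/11⌋ − ⌊149/17⌋ − ⌊149/19⌋ + ⌊149/187⌋ + ⌊149/209⌋ + ⌊149/323⌋ − ⌊149/3553⌋ = 121.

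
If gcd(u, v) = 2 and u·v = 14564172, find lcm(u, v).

7282086

gcd·lcm = product, so lcm = 14564172/2 = 7282086.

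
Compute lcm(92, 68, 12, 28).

32844

lcm(92, 68) = 92·68/gcd = 6256/4 = 1564
lcm(1564, 12) = 1564·12/gcd = 18768/4 = 4692
lcm(4692, 28) = 4692·28/gcd = 131376/4 = 32844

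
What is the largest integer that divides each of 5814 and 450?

18

5814 = 2 · 3² · 17 · 19
450 = 2 · 3² · 5²
Common: 2 · 3² = 18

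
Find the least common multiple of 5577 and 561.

gcd first: 5577 = 9·561 + 528; 561 = 1·528 + 33; 528 = 16·33 + 0 → gcd = 33
lcm = 5577·561/gcd = 3128697/33 = 94809

94809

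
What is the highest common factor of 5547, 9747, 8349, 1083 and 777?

gcd(5547, 9747): 9747 = 1·5547 + 4200; 5547 = 1·4200 + 1347; 4200 = 3·1347 + 159; 1347 = 8·159 + 75; 159 = 2·75 + 9; 75 = 8·9 + 3; 9 = 3·3 + 0 → 3
gcd(3, 8349): 8349 = 2783·3 + 0 → 3
gcd(3, 1083): 1083 = 361·3 + 0 → 3
gcd(3, 777): 777 = 259·3 + 0 → 3

3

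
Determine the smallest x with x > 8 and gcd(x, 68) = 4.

12

68 = 4·17. Any x with gcd(x, 68) = 4 is a multiple of 4, say 4s, with s coprime to 17.
Need s > 8/4, so s ≥ 3. First s ≥ 3 with gcd(s, 17) = 1 is s = 3. Thus x = 4·3 = 12.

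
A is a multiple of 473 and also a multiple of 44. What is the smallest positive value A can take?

gcd first: 473 = 10·44 + 33; 44 = 1·33 + 11; 33 = 3·11 + 0 → gcd = 11
lcm = 473·44/gcd = 20812/11 = 1892

1892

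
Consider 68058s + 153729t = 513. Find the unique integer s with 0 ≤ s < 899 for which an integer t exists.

576

Euclid: 153729 = 2·68058 + 17613; 68058 = 3·17613 + 15219; 17613 = 1·15219 + 2394; 15219 = 6·2394 + 855; 2394 = 2·855 + 684; 855 = 1·684 + 171; 684 = 4·171 + 0 → gcd = 171; 513 = 171·3.
Back-substitution yields 68058·(192) + 153729·(-85) = 171, so one solution is s = 192·3 = 576, t = -85·3 = -255.
Solutions in s differ by 153729/171 = 899; the one in [0, 899) is 576 mod 899 = 576.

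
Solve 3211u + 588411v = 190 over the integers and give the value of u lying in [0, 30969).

Euclid: 588411 = 183·3211 + 798; 3211 = 4·798 + 19; 798 = 42·19 + 0 → gcd = 19; 190 = 19·10.
Back-substitution yields 3211·(733) + 588411·(-4) = 19, so one solution is u = 733·10 = 7330, v = -4·10 = -40.
Solutions in u differ by 588411/19 = 30969; the one in [0, 30969) is 7330 mod 30969 = 7330.

7330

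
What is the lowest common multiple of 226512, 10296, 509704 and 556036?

11870676891216

226512 = 2⁴ · 3² · 11² · 13; 10296 = 2³ · 3² · 11 · 13; 509704 = 2³ · 13³ · 29; 556036 = 2² · 13 · 17² · 37
lcm takes max exponent of each prime: 2⁴ · 3² · 11² · 13³ · 17² · 29 · 37 = 11870676891216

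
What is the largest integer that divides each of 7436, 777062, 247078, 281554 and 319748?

gcd(7436, 777062): 777062 = 104·7436 + 3718; 7436 = 2·3718 + 0 → 3718
gcd(3718, 247078): 247078 = 66·3718 + 1690; 3718 = 2·1690 + 338; 1690 = 5·338 + 0 → 338
gcd(338, 281554): 281554 = 833·338 + 0 → 338
gcd(338, 319748): 319748 = 946·338 + 0 → 338

338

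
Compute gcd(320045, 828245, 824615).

320045 = 5 · 11² · 23²; 828245 = 5 · 11² · 37²; 824615 = 5 · 11² · 29 · 47
gcd takes min exponent of each prime: 5 · 11² = 605

605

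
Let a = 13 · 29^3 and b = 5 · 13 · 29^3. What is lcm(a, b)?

max exponent per prime: 5 · 13 · 29^3 = 1585285

1585285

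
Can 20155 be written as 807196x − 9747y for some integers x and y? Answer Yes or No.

gcd(807196, 9747): 807196 = 82·9747 + 7942; 9747 = 1·7942 + 1805; 7942 = 4·1805 + 722; 1805 = 2·722 + 361; 722 = 2·361 + 0 → 361
361 does not divide 20155, so a solution does not exist.

No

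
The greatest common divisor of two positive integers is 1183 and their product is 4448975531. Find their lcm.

3760757

For any two positive integers, gcd × lcm equals their product. Hence lcm = 4448975531 / 1183 = 3760757.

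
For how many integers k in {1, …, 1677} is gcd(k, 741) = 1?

Prime factors of 741: 3, 13, 19. Count integers ≤ 1677 divisible by none of them.
By inclusion–exclusion: 1677 − ⌊1677/3⌋ − ⌊1677/13⌋ − ⌊1677/19⌋ + ⌊1677/39⌋ + ⌊1677/57⌋ + ⌊1677/247⌋ − ⌊1677/741⌋ = 977.

977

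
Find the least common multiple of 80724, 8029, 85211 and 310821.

80724 = 2² · 3 · 7 · 31²; 8029 = 7 · 31 · 37; 85211 = 7² · 37 · 47; 310821 = 3 · 7 · 19² · 41
lcm takes max exponent of each prime: 2² · 3 · 7² · 19² · 31² · 37 · 41 · 47 = 14544250782852

14544250782852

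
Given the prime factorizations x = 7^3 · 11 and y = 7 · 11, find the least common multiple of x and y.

max exponent per prime: 7^3 · 11 = 3773

3773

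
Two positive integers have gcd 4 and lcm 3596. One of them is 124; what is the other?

Using mn = gcd(m,n)·lcm(m,n) = 4·3596 = 14384, we get n = 14384/124 = 116.

116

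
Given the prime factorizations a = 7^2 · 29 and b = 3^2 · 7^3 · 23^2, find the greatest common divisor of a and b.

min exponent per shared prime: 7^2 = 49

49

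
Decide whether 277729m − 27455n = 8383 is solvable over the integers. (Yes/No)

By Bézout, 277729m − 27455n = 8383 has integer solutions iff gcd(277729, 27455) | 8383.
Euclid: 277729 = 10·27455 + 3179; 27455 = 8·3179 + 2023; 3179 = 1·2023 + 1156; 2023 = 1·1156 + 867; 1156 = 1·867 + 289; 867 = 3·289 + 0. gcd = 289; 8383 mod 289 = 2. No.

No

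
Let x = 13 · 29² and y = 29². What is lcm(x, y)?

max exponent per prime: 13 · 29² = 10933

10933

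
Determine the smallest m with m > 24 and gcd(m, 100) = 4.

100 = 4·25. Any m with gcd(m, 100) = 4 is a multiple of 4, say 4s, with s coprime to 25.
Need s > 24/4, so s ≥ 7. First s ≥ 7 with gcd(s, 25) = 1 is s = 7. Thus m = 4·7 = 28.

28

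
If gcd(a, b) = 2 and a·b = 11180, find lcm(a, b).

5590

gcd·lcm = product, so lcm = 11180/2 = 5590.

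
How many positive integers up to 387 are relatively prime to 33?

234

33 = 3·11. Inclusion–exclusion on these primes:
387 − ⌊387/3⌋ − ⌊387/11⌋ + ⌊387/33⌋ = 234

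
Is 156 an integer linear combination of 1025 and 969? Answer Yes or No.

Yes

gcd(1025, 969): 1025 = 1·969 + 56; 969 = 17·56 + 17; 56 = 3·17 + 5; 17 = 3·5 + 2; 5 = 2·2 + 1; 2 = 2·1 + 0 → 1
1 divides 156, so a solution exists.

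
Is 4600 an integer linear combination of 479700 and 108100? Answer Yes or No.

Yes

gcd(479700, 108100): 479700 = 4·108100 + 47300; 108100 = 2·47300 + 13500; 47300 = 3·13500 + 6800; 13500 = 1·6800 + 6700; 6800 = 1·6700 + 100; 6700 = 67·100 + 0 → 100
100 divides 4600, so a solution exists.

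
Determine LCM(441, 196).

gcd first: 441 = 2·196 + 49; 196 = 4·49 + 0 → gcd = 49
lcm = 441·196/gcd = 86436/49 = 1764

1764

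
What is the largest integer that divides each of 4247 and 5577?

4247 = 31 · 137
5577 = 3 · 11 · 13²
Common: 1 = 1

1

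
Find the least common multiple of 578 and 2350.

679150

578 = 2 · 17²; 2350 = 2 · 5² · 47
max exponents: 2 · 5² · 17² · 47 = 679150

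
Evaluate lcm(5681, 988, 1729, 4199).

2704156

lcm(5681, 988) = 5681·988/gcd = 5612828/247 = 22724
lcm(22724, 1729) = 22724·1729/gcd = 39289796/247 = 159068
lcm(159068, 4199) = 159068·4199/gcd = 667926532/247 = 2704156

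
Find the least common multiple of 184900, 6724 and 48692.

lcm(184900, 6724) = 184900·6724/gcd = 1243267600/4 = 310816900
lcm(310816900, 48692) = 310816900·48692/gcd = 15134296494800/4 = 3783574123700

3783574123700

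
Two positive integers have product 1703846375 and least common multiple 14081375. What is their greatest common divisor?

121

From gcd × lcm = ab: gcd = 1703846375 / 14081375 = 121.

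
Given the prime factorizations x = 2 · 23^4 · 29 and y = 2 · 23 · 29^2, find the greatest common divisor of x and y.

1334

min exponent per shared prime: 2 · 23 · 29 = 1334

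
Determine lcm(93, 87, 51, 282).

4309806

lcm(93, 87) = 93·87/gcd = 8091/3 = 2697
lcm(2697, 51) = 2697·51/gcd = 137547/3 = 45849
lcm(45849, 282) = 45849·282/gcd = 12929418/3 = 4309806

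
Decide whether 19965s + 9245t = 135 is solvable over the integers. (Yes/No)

gcd(19965, 9245): 19965 = 2·9245 + 1475; 9245 = 6·1475 + 395; 1475 = 3·395 + 290; 395 = 1·290 + 105; 290 = 2·105 + 80; 105 = 1·80 + 25; 80 = 3·25 + 5; 25 = 5·5 + 0 → 5
5 divides 135, so a solution exists.

Yes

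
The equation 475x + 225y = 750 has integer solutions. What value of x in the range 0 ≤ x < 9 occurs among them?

3

gcd(475, 225) = 25 (Euclid: 475 = 2·225 + 25; 225 = 9·25 + 0), and 25 | 750.
Extended Euclid: 475·(1) + 225·(-2) = 25. Scale by 30: x₀ = 30.
General solution x = x₀ + 9t; reducing mod 9 gives x = 3 (and y = -3).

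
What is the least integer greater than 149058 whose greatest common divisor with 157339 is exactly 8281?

gcd(a, 157339) = 8281 forces 8281 | a; write a = 8281s. Then gcd(8281s, 8281·19) = 8281·gcd(s, 19), so need gcd(s, 19) = 1.
8281s > 149058 gives s ≥ 19. The least s ≥ 19 coprime to 19 is 20, so a = 8281·20 = 165620.

165620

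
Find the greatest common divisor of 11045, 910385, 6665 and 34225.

5

gcd(11045, 910385): 910385 = 82·11045 + 4695; 11045 = 2·4695 + 1655; 4695 = 2·1655 + 1385; 1655 = 1·1385 + 270; 1385 = 5·270 + 35; 270 = 7·35 + 25; 35 = 1·25 + 10; 25 = 2·10 + 5; 10 = 2·5 + 0 → 5
gcd(5, 6665): 6665 = 1333·5 + 0 → 5
gcd(5, 34225): 34225 = 6845·5 + 0 → 5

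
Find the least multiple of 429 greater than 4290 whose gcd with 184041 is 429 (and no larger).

184041 = 429·429. Any m with gcd(m, 184041) = 429 is a multiple of 429, say 429s, with s coprime to 429.
Need s > 4290/429, so s ≥ 11. First s ≥ 11 with gcd(s, 429) = 1 is s = 14. Thus m = 429·14 = 6006.

6006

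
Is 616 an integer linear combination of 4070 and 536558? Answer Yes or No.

Yes

By Bézout, 4070p + 536558q = 616 has integer solutions iff gcd(4070, 536558) | 616.
Euclid: 536558 = 131·4070 + 3388; 4070 = 1·3388 + 682; 3388 = 4·682 + 660; 682 = 1·660 + 22; 660 = 30·22 + 0. gcd = 22; 616 mod 22 = 0. Yes.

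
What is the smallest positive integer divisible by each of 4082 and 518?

4082 = 2 · 13 · 157; 518 = 2 · 7 · 37
max exponents: 2 · 7 · 13 · 37 · 157 = 1057238

1057238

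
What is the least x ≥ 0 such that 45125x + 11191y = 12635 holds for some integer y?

4

gcd(45125, 11191) = 361 (Euclid: 45125 = 4·11191 + 361; 11191 = 31·361 + 0), and 361 | 12635.
Extended Euclid: 45125·(1) + 11191·(-4) = 361. Scale by 35: x₀ = 35.
General solution x = x₀ + 31t; reducing mod 31 gives x = 4 (and y = -15).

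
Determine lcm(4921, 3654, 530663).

lcm(4921, 3654) = 4921·3654/gcd = 17981334/7 = 2568762
lcm(2568762, 530663) = 2568762·530663/gcd = 1363146949206/7 = 194735278458

194735278458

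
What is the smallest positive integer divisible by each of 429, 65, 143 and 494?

81510

lcm(429, 65) = 429·65/gcd = 27885/13 = 2145
lcm(2145, 143) = 2145·143/gcd = 306735/143 = 2145
lcm(2145, 494) = 2145·494/gcd = 1059630/13 = 81510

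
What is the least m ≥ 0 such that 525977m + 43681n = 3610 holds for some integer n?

2

Euclid: 525977 = 12·43681 + 1805; 43681 = 24·1805 + 361; 1805 = 5·361 + 0 → gcd = 361; 3610 = 361·10.
Back-substitution yields 525977·(-24) + 43681·(289) = 361, so one solution is m = -24·10 = -240, n = 289·10 = 2890.
Solutions in m differ by 43681/361 = 121; the one in [0, 121) is -240 mod 121 = 2.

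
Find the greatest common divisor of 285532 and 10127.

Euclid: 285532 = 28·10127 + 1976; 10127 = 5·1976 + 247; 1976 = 8·247 + 0. Last nonzero remainder: 247.

247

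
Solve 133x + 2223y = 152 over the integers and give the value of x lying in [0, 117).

68

Reduce mod 2223: 133x ≡ 152 (mod 2223). With g = gcd(133, 2223) = 19 dividing 152, divide through: 7x ≡ 8 (mod 117).
Since gcd(7, 117) = 1, x ≡ 8·(7)⁻¹ ≡ 68 (mod 117). Smallest non-negative: 68.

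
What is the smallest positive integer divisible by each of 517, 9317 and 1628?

lcm(517, 9317) = 517·9317/gcd = 4816889/11 = 437899
lcm(437899, 1628) = 437899·1628/gcd = 712899572/11 = 64809052

64809052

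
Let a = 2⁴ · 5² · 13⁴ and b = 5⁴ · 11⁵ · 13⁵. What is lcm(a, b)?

597971089430000

max exponent per prime: 2⁴ · 5⁴ · 11⁵ · 13⁵ = 597971089430000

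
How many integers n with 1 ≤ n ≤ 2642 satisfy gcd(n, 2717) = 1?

2717 = 11·13·19. Inclusion–exclusion on these primes:
2642 − ⌊2642/11⌋ − ⌊2642/13⌋ − ⌊2642/19⌋ + ⌊2642/143⌋ + ⌊2642/209⌋ + ⌊2642/247⌋ − ⌊2642/2717⌋ = 2100

2100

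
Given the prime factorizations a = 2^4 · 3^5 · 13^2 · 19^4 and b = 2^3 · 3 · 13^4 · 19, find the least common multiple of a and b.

max exponent per prime: 2^4 · 3^5 · 13^4 · 19^4 = 14471517338928

14471517338928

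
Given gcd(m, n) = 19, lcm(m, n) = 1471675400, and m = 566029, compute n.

49400

m·n = gcd·lcm = 19·1471675400 = 27961832600, so n = 27961832600/566029 = 49400.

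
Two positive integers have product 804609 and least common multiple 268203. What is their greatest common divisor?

3

From gcd × lcm = uv: gcd = 804609 / 268203 = 3.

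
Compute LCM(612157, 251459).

11840952851

gcd first: 612157 = 2·251459 + 109239; 251459 = 2·109239 + 32981; 109239 = 3·32981 + 10296; 32981 = 3·10296 + 2093; 10296 = 4·2093 + 1924; 2093 = 1·1924 + 169; 1924 = 11·169 + 65; 169 = 2·65 + 39; 65 = 1·39 + 26; 39 = 1·26 + 13; 26 = 2·13 + 0 → gcd = 13
lcm = 612157·251459/gcd = 153932387063/13 = 11840952851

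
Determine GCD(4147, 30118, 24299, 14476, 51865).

11

4147 = 11 · 13 · 29; 30118 = 2 · 11 · 37²; 24299 = 11 · 47²; 14476 = 2² · 7 · 11 · 47; 51865 = 5 · 11 · 23 · 41
gcd takes min exponent of each prime: 11 = 11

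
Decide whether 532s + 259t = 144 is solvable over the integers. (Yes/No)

No

By Bézout, 532s + 259t = 144 has integer solutions iff gcd(532, 259) | 144.
Euclid: 532 = 2·259 + 14; 259 = 18·14 + 7; 14 = 2·7 + 0. gcd = 7; 144 mod 7 = 4. No.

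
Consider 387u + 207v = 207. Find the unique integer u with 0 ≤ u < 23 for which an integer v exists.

0

Reduce mod 207: 387u ≡ 207 (mod 207). With g = gcd(387, 207) = 9 dividing 207, divide through: 43u ≡ 23 (mod 23).
Since gcd(43, 23) = 1, u ≡ 23·(43)⁻¹ ≡ 0 (mod 23). Smallest non-negative: 0.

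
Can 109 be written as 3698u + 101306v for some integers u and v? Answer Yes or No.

gcd(3698, 101306): 101306 = 27·3698 + 1460; 3698 = 2·1460 + 778; 1460 = 1·778 + 682; 778 = 1·682 + 96; 682 = 7·96 + 10; 96 = 9·10 + 6; 10 = 1·6 + 4; 6 = 1·4 + 2; 4 = 2·2 + 0 → 2
2 does not divide 109, so a solution does not exist.

No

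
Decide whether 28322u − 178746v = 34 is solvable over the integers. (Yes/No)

By Bézout, 28322u − 178746v = 34 has integer solutions iff gcd(28322, 178746) | 34.
Euclid: 178746 = 6·28322 + 8814; 28322 = 3·8814 + 1880; 8814 = 4·1880 + 1294; 1880 = 1·1294 + 586; 1294 = 2·586 + 122; 586 = 4·122 + 98; 122 = 1·98 + 24; 98 = 4·24 + 2; 24 = 12·2 + 0. gcd = 2; 34 mod 2 = 0. Yes.

Yes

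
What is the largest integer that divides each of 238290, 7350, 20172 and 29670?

6

238290 = 2 · 3 · 5 · 13² · 47; 7350 = 2 · 3 · 5² · 7²; 20172 = 2² · 3 · 41²; 29670 = 2 · 3 · 5 · 23 · 43
gcd takes min exponent of each prime: 2 · 3 = 6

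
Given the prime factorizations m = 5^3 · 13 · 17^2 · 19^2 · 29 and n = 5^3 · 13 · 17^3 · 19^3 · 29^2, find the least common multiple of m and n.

max exponent per prime: 5^3 · 13 · 17^3 · 19^3 · 29^2 = 46052894138875

46052894138875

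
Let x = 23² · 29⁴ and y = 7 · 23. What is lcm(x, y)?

max exponent per prime: 7 · 23² · 29⁴ = 2619061543

2619061543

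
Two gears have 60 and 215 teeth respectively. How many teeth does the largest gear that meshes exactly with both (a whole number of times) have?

5

Euclid: 215 = 3·60 + 35; 60 = 1·35 + 25; 35 = 1·25 + 10; 25 = 2·10 + 5; 10 = 2·5 + 0. Last nonzero remainder: 5.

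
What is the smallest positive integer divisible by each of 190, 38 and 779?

7790

190 = 2 · 5 · 19; 38 = 2 · 19; 779 = 19 · 41
lcm takes max exponent of each prime: 2 · 5 · 19 · 41 = 7790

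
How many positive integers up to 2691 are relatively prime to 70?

Prime factors of 70: 2, 5, 7. Count integers ≤ 2691 divisible by none of them.
By inclusion–exclusion: 2691 − ⌊2691/2⌋ − ⌊2691/5⌋ − ⌊2691/7⌋ + ⌊2691/10⌋ + ⌊2691/14⌋ + ⌊2691/35⌋ − ⌊2691/70⌋ = 923.

923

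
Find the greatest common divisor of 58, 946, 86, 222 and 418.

2

gcd(58, 946): 946 = 16·58 + 18; 58 = 3·18 + 4; 18 = 4·4 + 2; 4 = 2·2 + 0 → 2
gcd(2, 86): 86 = 43·2 + 0 → 2
gcd(2, 222): 222 = 111·2 + 0 → 2
gcd(2, 418): 418 = 209·2 + 0 → 2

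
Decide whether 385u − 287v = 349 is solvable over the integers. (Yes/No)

No

By Bézout, 385u − 287v = 349 has integer solutions iff gcd(385, 287) | 349.
Euclid: 385 = 1·287 + 98; 287 = 2·98 + 91; 98 = 1·91 + 7; 91 = 13·7 + 0. gcd = 7; 349 mod 7 = 6. No.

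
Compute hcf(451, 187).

Euclid: 451 = 2·187 + 77; 187 = 2·77 + 33; 77 = 2·33 + 11; 33 = 3·11 + 0. Last nonzero remainder: 11.

11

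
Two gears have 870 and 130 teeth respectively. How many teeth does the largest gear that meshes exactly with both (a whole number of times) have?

Euclid: 870 = 6·130 + 90; 130 = 1·90 + 40; 90 = 2·40 + 10; 40 = 4·10 + 0. Last nonzero remainder: 10.

10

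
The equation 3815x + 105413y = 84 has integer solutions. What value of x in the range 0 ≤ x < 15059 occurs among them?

Reduce mod 105413: 3815x ≡ 84 (mod 105413). With g = gcd(3815, 105413) = 7 dividing 84, divide through: 545x ≡ 12 (mod 15059).
Since gcd(545, 15059) = 1, x ≡ 12·(545)⁻¹ ≡ 1575 (mod 15059). Smallest non-negative: 1575.

1575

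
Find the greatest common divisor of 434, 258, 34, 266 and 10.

434 = 2 · 7 · 31; 258 = 2 · 3 · 43; 34 = 2 · 17; 266 = 2 · 7 · 19; 10 = 2 · 5
gcd takes min exponent of each prime: 2 = 2

2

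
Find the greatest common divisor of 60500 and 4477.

121

Euclid: 60500 = 13·4477 + 2299; 4477 = 1·2299 + 2178; 2299 = 1·2178 + 121; 2178 = 18·121 + 0. Last nonzero remainder: 121.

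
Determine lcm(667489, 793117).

1466473333

667489 = 19² · 43²; 793117 = 13³ · 19²
max exponents: 13³ · 19² · 43² = 1466473333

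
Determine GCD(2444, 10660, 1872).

gcd(2444, 10660): 10660 = 4·2444 + 884; 2444 = 2·884 + 676; 884 = 1·676 + 208; 676 = 3·208 + 52; 208 = 4·52 + 0 → 52
gcd(52, 1872): 1872 = 36·52 + 0 → 52

52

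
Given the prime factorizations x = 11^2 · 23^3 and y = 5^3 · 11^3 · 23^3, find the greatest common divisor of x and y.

min exponent per shared prime: 11^2 · 23^3 = 1472207

1472207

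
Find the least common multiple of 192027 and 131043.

192027 = 3 · 11² · 23²; 131043 = 3 · 11² · 19²
max exponents: 3 · 11² · 19² · 23² = 69321747

69321747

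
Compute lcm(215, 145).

gcd first: 215 = 1·145 + 70; 145 = 2·70 + 5; 70 = 14·5 + 0 → gcd = 5
lcm = 215·145/gcd = 31175/5 = 6235

6235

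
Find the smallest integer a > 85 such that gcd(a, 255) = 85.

170

Multiples of 85 above 85: 85·2, 85·3, … . Need the cofactor coprime to 255/85 = 3.
Checking s = 2, 3, … the first with gcd(s, 3) = 1 is s = 2, giving 170.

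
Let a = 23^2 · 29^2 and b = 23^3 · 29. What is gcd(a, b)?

15341

min exponent per shared prime: 23^2 · 29 = 15341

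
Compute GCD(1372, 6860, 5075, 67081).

1372 = 2² · 7³; 6860 = 2² · 5 · 7³; 5075 = 5² · 7 · 29; 67081 = 7² · 37²
gcd takes min exponent of each prime: 7 = 7

7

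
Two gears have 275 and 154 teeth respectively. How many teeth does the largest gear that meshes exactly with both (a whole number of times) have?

11

275 = 5² · 11
154 = 2 · 7 · 11
Common: 11 = 11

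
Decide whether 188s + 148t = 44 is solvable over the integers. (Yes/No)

Yes

gcd(188, 148): 188 = 1·148 + 40; 148 = 3·40 + 28; 40 = 1·28 + 12; 28 = 2·12 + 4; 12 = 3·4 + 0 → 4
4 divides 44, so a solution exists.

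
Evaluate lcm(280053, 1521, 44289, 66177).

lcm(280053, 1521) = 280053·1521/gcd = 425960613/9 = 47328957
lcm(47328957, 44289) = 47328957·44289/gcd = 2096152176573/333 = 6294751281
lcm(6294751281, 66177) = 6294751281·66177/gcd = 416567755522737/171 = 2436068745747

2436068745747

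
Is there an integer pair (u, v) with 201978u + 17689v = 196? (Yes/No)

Yes

gcd(201978, 17689): 201978 = 11·17689 + 7399; 17689 = 2·7399 + 2891; 7399 = 2·2891 + 1617; 2891 = 1·1617 + 1274; 1617 = 1·1274 + 343; 1274 = 3·343 + 245; 343 = 1·245 + 98; 245 = 2·98 + 49; 98 = 2·49 + 0 → 49
49 divides 196, so a solution exists.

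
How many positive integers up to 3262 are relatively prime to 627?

627 = 3·11·19. Inclusion–exclusion on these primes:
3262 − ⌊3262/3⌋ − ⌊3262/11⌋ − ⌊3262/19⌋ + ⌊3262/33⌋ + ⌊3262/57⌋ + ⌊3262/209⌋ − ⌊3262/627⌋ = 1873

1873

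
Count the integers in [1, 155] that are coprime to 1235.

1235 = 5·13·19. Inclusion–exclusion on these primes:
155 − ⌊155/5⌋ − ⌊155/13⌋ − ⌊155/19⌋ + ⌊155/65⌋ + ⌊155/95⌋ + ⌊155/247⌋ − ⌊155/1235⌋ = 108

108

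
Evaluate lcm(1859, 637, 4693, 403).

1019399381

lcm(1859, 637) = 1859·637/gcd = 1184183/13 = 91091
lcm(91091, 4693) = 91091·4693/gcd = 427490063/13 = 32883851
lcm(32883851, 403) = 32883851·403/gcd = 13252191953/13 = 1019399381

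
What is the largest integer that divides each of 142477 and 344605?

1

Euclid: 344605 = 2·142477 + 59651; 142477 = 2·59651 + 23175; 59651 = 2·23175 + 13301; 23175 = 1·13301 + 9874; 13301 = 1·9874 + 3427; 9874 = 2·3427 + 3020; 3427 = 1·3020 + 407; 3020 = 7·407 + 171; 407 = 2·171 + 65; 171 = 2·65 + 41; 65 = 1·41 + 24; 41 = 1·24 + 17; 24 = 1·17 + 7; 17 = 2·7 + 3; 7 = 2·3 + 1; 3 = 3·1 + 0. Last nonzero remainder: 1.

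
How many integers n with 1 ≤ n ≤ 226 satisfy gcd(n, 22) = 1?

Prime factors of 22: 2, 11. Count integers ≤ 226 divisible by none of them.
By inclusion–exclusion: 226 − ⌊226/2⌋ − ⌊226/11⌋ + ⌊226/22⌋ = 103.

103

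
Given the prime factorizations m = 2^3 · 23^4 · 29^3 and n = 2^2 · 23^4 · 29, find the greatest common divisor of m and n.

32461556

min exponent per shared prime: 2^2 · 23^4 · 29 = 32461556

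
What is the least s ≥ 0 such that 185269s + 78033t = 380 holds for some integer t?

Reduce mod 78033: 185269s ≡ 380 (mod 78033). With g = gcd(185269, 78033) = 19 dividing 380, divide through: 9751s ≡ 20 (mod 4107).
Since gcd(9751, 4107) = 1, s ≡ 20·(9751)⁻¹ ≡ 815 (mod 4107). Smallest non-negative: 815.

815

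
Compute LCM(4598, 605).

4598 = 2 · 11² · 19; 605 = 5 · 11²
max exponents: 2 · 5 · 11² · 19 = 22990

22990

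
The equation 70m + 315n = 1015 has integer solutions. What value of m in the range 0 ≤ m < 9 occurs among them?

1

Euclid: 315 = 4·70 + 35; 70 = 2·35 + 0 → gcd = 35; 1015 = 35·29.
Back-substitution yields 70·(-4) + 315·(1) = 35, so one solution is m = -4·29 = -116, n = 1·29 = 29.
Solutions in m differ by 315/35 = 9; the one in [0, 9) is -116 mod 9 = 1.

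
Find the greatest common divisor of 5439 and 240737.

Euclid: 240737 = 44·5439 + 1421; 5439 = 3·1421 + 1176; 1421 = 1·1176 + 245; 1176 = 4·245 + 196; 245 = 1·196 + 49; 196 = 4·49 + 0. Last nonzero remainder: 49.

49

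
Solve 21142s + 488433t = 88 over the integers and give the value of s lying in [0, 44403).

Reduce mod 488433: 21142s ≡ 88 (mod 488433). With g = gcd(21142, 488433) = 11 dividing 88, divide through: 1922s ≡ 8 (mod 44403).
Since gcd(1922, 44403) = 1, s ≡ 8·(1922)⁻¹ ≡ 36964 (mod 44403). Smallest non-negative: 36964.

36964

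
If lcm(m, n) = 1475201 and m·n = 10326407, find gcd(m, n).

7

gcd·lcm = product, so gcd = 10326407/1475201 = 7.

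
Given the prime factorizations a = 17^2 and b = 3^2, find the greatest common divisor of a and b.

min exponent per shared prime: (none) = 1

1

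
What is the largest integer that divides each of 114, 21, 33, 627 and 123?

114 = 2 · 3 · 19; 21 = 3 · 7; 33 = 3 · 11; 627 = 3 · 11 · 19; 123 = 3 · 41
gcd takes min exponent of each prime: 3 = 3

3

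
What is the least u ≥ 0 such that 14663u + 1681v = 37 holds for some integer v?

Euclid: 14663 = 8·1681 + 1215; 1681 = 1·1215 + 466; 1215 = 2·466 + 283; 466 = 1·283 + 183; 283 = 1·183 + 100; 183 = 1·100 + 83; 100 = 1·83 + 17; 83 = 4·17 + 15; 17 = 1·15 + 2; 15 = 7·2 + 1; 2 = 2·1 + 0 → gcd = 1; 37 = 1·37.
Back-substitution yields 14663·(-790) + 1681·(6891) = 1, so one solution is u = -790·37 = -29230, v = 6891·37 = 254967.
Solutions in u differ by 1681/1 = 1681; the one in [0, 1681) is -29230 mod 1681 = 1028.

1028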